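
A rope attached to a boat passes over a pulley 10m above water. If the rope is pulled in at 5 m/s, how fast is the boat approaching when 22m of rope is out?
55√6/24 ≈ 5.613 m/s

rope² = x² + 10²
x = √(22² - 10²) = 8√6
dx/dt = (rope/x) · d(rope)/dt = (22/(8√6)) · (-5) = -55√6/24 m/s
The boat approaches at 55√6/24 ≈ 5.613 m/s.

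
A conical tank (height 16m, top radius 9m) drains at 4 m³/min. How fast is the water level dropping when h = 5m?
1024/(2025π) ≈ 0.161 m/min

r/h = 9/16, so r = (9/16)h
V = (1/3)πr²h = (1/3)π((9/16)h)²h = (27/256)πh³
dV/dh = (81/256)πh²
dh/dt = (dV/dt)/(dV/dh) = -4/((81/256)π·5²) = -1024/(2025π) m/min
The level is dropping at 1024/(2025π) ≈ 0.161 m/min.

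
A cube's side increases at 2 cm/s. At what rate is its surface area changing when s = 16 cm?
384 cm²/s

A = 6s²
dA/dt = 12s · ds/dt = 12·16·2 = 384 cm²/s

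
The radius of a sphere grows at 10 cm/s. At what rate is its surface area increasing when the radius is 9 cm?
720π cm²/s

S = 4πr²
dS/dt = dS/dr · dr/dt = 8πr · 10
At r = 9: dS/dt = 720π cm²/s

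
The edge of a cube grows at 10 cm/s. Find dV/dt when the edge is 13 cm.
5070 cm³/s

V = s³
dV/dt = 3s² · ds/dt = 3·13²·10 = 5070 cm³/s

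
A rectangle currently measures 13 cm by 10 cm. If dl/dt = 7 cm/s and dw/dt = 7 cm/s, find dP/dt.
28 cm/s

P = 2(l + w)
dP/dt = 2(dl/dt + dw/dt) = 2(7 + 7) = 28 cm/s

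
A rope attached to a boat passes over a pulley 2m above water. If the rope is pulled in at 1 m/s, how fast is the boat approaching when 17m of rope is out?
17√285/285 ≈ 1.007 m/s

rope² = x² + 2²
x = √(17² - 2²) = √285
dx/dt = (rope/x) · d(rope)/dt = (17/√285) · (-1) = -17√285/285 m/s
The boat approaches at 17√285/285 ≈ 1.007 m/s.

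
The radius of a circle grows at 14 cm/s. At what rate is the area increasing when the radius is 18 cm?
504π cm²/s

A = πr²
dA/dt = 2πr · dr/dt = 2π(18)(14) = 504π cm²/s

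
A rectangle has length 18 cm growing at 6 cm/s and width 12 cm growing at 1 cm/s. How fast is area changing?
90 cm²/s

A = lw
dA/dt = w·dl/dt + l·dw/dt = 12·6 + 18·1 = 90 cm²/s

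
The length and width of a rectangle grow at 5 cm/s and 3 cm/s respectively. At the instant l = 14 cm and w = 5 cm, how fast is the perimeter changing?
16 cm/s

P = 2(l + w)
dP/dt = 2(dl/dt + dw/dt) = 2(5 + 3) = 16 cm/s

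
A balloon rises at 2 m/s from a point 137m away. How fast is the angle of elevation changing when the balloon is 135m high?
0.007407 rad/s

tan(θ) = y/137
sec²(θ) · dθ/dt = (1/137) · dy/dt
dθ/dt = cos²(θ)/137 · 2 = 137/(137² + 135²) · 2
dθ/dt = 0.007407 rad/s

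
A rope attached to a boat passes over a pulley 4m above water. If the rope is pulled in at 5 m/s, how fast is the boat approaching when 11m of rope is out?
11√105/21 ≈ 5.367 m/s

rope² = x² + 4²
x = √(11² - 4²) = √105
dx/dt = (rope/x) · d(rope)/dt = (11/√105) · (-5) = -11√105/21 m/s
The boat approaches at 11√105/21 ≈ 5.367 m/s.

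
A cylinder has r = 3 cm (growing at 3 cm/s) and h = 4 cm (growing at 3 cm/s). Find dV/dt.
99π cm³/s

V = πr²h
dV/dt = 2πrh·dr/dt + πr²·dh/dt
= 2π(3)(4)(3) + π(3)²(3)
= 99π cm³/s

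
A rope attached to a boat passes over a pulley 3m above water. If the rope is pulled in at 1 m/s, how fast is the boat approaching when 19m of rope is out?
19√22/88 ≈ 1.013 m/s

rope² = x² + 3²
x = √(19² - 3²) = 4√22
dx/dt = (rope/x) · d(rope)/dt = (19/(4√22)) · (-1) = -19√22/88 m/s
The boat approaches at 19√22/88 ≈ 1.013 m/s.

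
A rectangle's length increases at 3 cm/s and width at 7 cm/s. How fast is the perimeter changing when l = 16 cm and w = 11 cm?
20 cm/s

P = 2(l + w)
dP/dt = 2(dl/dt + dw/dt) = 2(3 + 7) = 20 cm/s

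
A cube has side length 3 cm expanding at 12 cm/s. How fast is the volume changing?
324 cm³/s

V = s³
dV/dt = 3s² · ds/dt = 3·3²·12 = 324 cm³/s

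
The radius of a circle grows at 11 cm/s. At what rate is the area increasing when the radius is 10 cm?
220π cm²/s

A = πr²
dA/dt = 2πr · dr/dt = 2π(10)(11) = 220π cm²/s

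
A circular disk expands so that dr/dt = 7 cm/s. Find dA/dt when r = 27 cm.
378π cm²/s

A = πr²
dA/dt = 2πr · dr/dt = 2π(27)(7) = 378π cm²/s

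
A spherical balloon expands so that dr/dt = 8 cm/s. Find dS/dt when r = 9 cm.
576π cm²/s

S = 4πr²
dS/dt = dS/dr · dr/dt = 8πr · 8
At r = 9: dS/dt = 576π cm²/s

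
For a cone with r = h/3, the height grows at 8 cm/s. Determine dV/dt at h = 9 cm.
72π cm³/s

V = (1/3)π(h/3)²h = πh³/27
dV/dt = πh²/9 · 8
At h = 9: dV/dt = 72π cm³/s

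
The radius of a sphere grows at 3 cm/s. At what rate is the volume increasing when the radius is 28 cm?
9408π cm³/s

V = (4/3)πr³
dV/dt = dV/dr · dr/dt = 4πr² · 3
At r = 28: dV/dt = 9408π cm³/s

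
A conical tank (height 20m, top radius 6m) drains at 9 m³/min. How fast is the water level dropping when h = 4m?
25/(4π) ≈ 1.989 m/min

r/h = 6/20, so r = (3/10)h
V = (1/3)πr²h = (1/3)π((3/10)h)²h = (3/100)πh³
dV/dh = (9/100)πh²
dh/dt = (dV/dt)/(dV/dh) = -9/((9/100)π·4²) = -25/(4π) m/min
The level is dropping at 25/(4π) ≈ 1.989 m/min.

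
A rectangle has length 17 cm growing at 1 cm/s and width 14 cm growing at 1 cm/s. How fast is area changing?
31 cm²/s

A = lw
dA/dt = w·dl/dt + l·dw/dt = 14·1 + 17·1 = 31 cm²/s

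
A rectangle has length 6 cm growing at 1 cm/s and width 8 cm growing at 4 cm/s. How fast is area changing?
32 cm²/s

A = lw
dA/dt = w·dl/dt + l·dw/dt = 8·1 + 6·4 = 32 cm²/s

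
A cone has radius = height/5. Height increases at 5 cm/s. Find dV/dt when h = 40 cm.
320π cm³/s

V = (1/3)π(h/5)²h = πh³/75
dV/dt = πh²/25 · 5
At h = 40: dV/dt = 320π cm³/s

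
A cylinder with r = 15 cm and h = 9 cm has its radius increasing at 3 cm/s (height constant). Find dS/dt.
234π cm²/s

S = 2πrh + 2πr² (lateral + bases)
dS/dt = (2πh + 4πr)·dr/dt = (2π·9 + 4π·15)·3
= 234π cm²/s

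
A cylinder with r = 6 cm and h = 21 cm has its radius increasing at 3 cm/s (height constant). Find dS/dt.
198π cm²/s

S = 2πrh + 2πr² (lateral + bases)
dS/dt = (2πh + 4πr)·dr/dt = (2π·21 + 4π·6)·3
= 198π cm²/s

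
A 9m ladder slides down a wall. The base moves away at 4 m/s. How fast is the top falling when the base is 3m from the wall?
√2 ≈ 1.414 m/s

x² + y² = 9²
2x·dx/dt + 2y·dy/dt = 0
dy/dt = -x/y · dx/dt = -3/(6√2) · 4 = -√2 m/s
The top is descending at √2 ≈ 1.414 m/s.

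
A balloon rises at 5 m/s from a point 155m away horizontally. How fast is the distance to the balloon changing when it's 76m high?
380√29801/29801 ≈ 2.201 m/s

z² = 155² + y²
z = √(155² + 76²) = √29801
dz/dt = y/z · dy/dt = 76/√29801 · 5 = 380√29801/29801 ≈ 2.201 m/s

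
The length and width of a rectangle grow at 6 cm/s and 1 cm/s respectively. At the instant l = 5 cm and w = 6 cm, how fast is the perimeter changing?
14 cm/s

P = 2(l + w)
dP/dt = 2(dl/dt + dw/dt) = 2(6 + 1) = 14 cm/s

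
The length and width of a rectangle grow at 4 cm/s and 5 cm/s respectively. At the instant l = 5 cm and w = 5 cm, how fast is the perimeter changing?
18 cm/s

P = 2(l + w)
dP/dt = 2(dl/dt + dw/dt) = 2(4 + 5) = 18 cm/s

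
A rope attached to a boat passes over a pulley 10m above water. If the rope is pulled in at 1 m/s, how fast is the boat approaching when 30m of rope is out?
3√2/4 ≈ 1.061 m/s

rope² = x² + 10²
x = √(30² - 10²) = 20√2
dx/dt = (rope/x) · d(rope)/dt = (30/(20√2)) · (-1) = -3√2/4 m/s
The boat approaches at 3√2/4 ≈ 1.061 m/s.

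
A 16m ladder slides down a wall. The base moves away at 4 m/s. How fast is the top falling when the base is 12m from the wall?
12√7/7 ≈ 4.536 m/s

x² + y² = 16²
2x·dx/dt + 2y·dy/dt = 0
dy/dt = -x/y · dx/dt = -12/(4√7) · 4 = -12√7/7 m/s
The top is descending at 12√7/7 ≈ 4.536 m/s.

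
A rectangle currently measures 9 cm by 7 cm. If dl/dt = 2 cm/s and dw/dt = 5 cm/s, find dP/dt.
14 cm/s

P = 2(l + w)
dP/dt = 2(dl/dt + dw/dt) = 2(2 + 5) = 14 cm/s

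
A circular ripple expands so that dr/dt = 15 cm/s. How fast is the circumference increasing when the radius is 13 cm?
30π cm/s

C = 2πr
dC/dt = 2π · dr/dt = 2π · 15 = 30π cm/s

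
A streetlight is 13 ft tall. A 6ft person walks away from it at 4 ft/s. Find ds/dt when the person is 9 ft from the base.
24/7 ft/s

By similar triangles: 13/(x+s) = 6/s
Solving: s = 6x/7
ds/dt = 6/7 · dx/dt = 6/7 · 4 = 24/7 ft/s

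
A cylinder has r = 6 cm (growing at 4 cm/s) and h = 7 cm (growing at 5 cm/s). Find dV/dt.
516π cm³/s

V = πr²h
dV/dt = 2πrh·dr/dt + πr²·dh/dt
= 2π(6)(7)(4) + π(6)²(5)
= 516π cm³/s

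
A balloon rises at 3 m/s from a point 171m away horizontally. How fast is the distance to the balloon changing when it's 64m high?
192√33337/33337 ≈ 1.052 m/s

z² = 171² + y²
z = √(171² + 64²) = √33337
dz/dt = y/z · dy/dt = 64/√33337 · 3 = 192√33337/33337 ≈ 1.052 m/s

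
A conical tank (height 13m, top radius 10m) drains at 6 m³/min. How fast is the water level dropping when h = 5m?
507/(1250π) ≈ 0.1291 m/min

r/h = 10/13, so r = (10/13)h
V = (1/3)πr²h = (1/3)π((10/13)h)²h = (100/507)πh³
dV/dh = (100/169)πh²
dh/dt = (dV/dt)/(dV/dh) = -6/((100/169)π·5²) = -507/(1250π) m/min
The level is dropping at 507/(1250π) ≈ 0.1291 m/min.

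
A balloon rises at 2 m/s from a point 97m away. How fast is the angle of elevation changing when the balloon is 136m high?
0.006952 rad/s

tan(θ) = y/97
sec²(θ) · dθ/dt = (1/97) · dy/dt
dθ/dt = cos²(θ)/97 · 2 = 97/(97² + 136²) · 2
dθ/dt = 0.006952 rad/s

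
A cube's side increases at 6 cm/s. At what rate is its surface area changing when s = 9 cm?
648 cm²/s

A = 6s²
dA/dt = 12s · ds/dt = 12·9·6 = 648 cm²/s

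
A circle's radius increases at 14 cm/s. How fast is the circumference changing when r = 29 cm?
28π cm/s

C = 2πr
dC/dt = 2π · dr/dt = 2π · 14 = 28π cm/s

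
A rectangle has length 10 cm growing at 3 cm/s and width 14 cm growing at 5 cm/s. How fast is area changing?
92 cm²/s

A = lw
dA/dt = w·dl/dt + l·dw/dt = 14·3 + 10·5 = 92 cm²/s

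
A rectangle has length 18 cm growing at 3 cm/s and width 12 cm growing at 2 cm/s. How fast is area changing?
72 cm²/s

A = lw
dA/dt = w·dl/dt + l·dw/dt = 12·3 + 18·2 = 72 cm²/s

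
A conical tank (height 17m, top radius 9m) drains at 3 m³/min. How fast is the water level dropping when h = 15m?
289/(6075π) ≈ 0.01514 m/min

r/h = 9/17, so r = (9/17)h
V = (1/3)πr²h = (1/3)π((9/17)h)²h = (27/289)πh³
dV/dh = (81/289)πh²
dh/dt = (dV/dt)/(dV/dh) = -3/((81/289)π·15²) = -289/(6075π) m/min
The level is dropping at 289/(6075π) ≈ 0.01514 m/min.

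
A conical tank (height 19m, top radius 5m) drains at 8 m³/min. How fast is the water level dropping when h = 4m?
361/(50π) ≈ 2.298 m/min

r/h = 5/19, so r = (5/19)h
V = (1/3)πr²h = (1/3)π((5/19)h)²h = (25/1083)πh³
dV/dh = (25/361)πh²
dh/dt = (dV/dt)/(dV/dh) = -8/((25/361)π·4²) = -361/(50π) m/min
The level is dropping at 361/(50π) ≈ 2.298 m/min.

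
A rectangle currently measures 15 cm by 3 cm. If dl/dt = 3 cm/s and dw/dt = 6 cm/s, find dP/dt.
18 cm/s

P = 2(l + w)
dP/dt = 2(dl/dt + dw/dt) = 2(3 + 6) = 18 cm/s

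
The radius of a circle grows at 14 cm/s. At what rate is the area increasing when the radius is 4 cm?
112π cm²/s

A = πr²
dA/dt = 2πr · dr/dt = 2π(4)(14) = 112π cm²/s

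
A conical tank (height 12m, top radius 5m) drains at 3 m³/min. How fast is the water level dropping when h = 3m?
48/(25π) ≈ 0.6112 m/min

r/h = 5/12, so r = (5/12)h
V = (1/3)πr²h = (1/3)π((5/12)h)²h = (25/432)πh³
dV/dh = (25/144)πh²
dh/dt = (dV/dt)/(dV/dh) = -3/((25/144)π·3²) = -48/(25π) m/min
The level is dropping at 48/(25π) ≈ 0.6112 m/min.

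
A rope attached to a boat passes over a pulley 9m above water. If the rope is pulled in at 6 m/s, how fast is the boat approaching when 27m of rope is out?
9√2/2 ≈ 6.364 m/s

rope² = x² + 9²
x = √(27² - 9²) = 18√2
dx/dt = (rope/x) · d(rope)/dt = (27/(18√2)) · (-6) = -9√2/2 m/s
The boat approaches at 9√2/2 ≈ 6.364 m/s.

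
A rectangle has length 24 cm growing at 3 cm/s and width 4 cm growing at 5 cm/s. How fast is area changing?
132 cm²/s

A = lw
dA/dt = w·dl/dt + l·dw/dt = 4·3 + 24·5 = 132 cm²/s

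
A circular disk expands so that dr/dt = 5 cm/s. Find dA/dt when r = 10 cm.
100π cm²/s

A = πr²
dA/dt = 2πr · dr/dt = 2π(10)(5) = 100π cm²/s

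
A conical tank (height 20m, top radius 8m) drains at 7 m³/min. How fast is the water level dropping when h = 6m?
175/(144π) ≈ 0.3868 m/min

r/h = 8/20, so r = (2/5)h
V = (1/3)πr²h = (1/3)π((2/5)h)²h = (4/75)πh³
dV/dh = (4/25)πh²
dh/dt = (dV/dt)/(dV/dh) = -7/((4/25)π·6²) = -175/(144π) m/min
The level is dropping at 175/(144π) ≈ 0.3868 m/min.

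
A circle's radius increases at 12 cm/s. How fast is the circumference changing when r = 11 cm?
24π cm/s

C = 2πr
dC/dt = 2π · dr/dt = 2π · 12 = 24π cm/s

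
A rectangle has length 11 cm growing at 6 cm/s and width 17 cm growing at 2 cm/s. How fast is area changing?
124 cm²/s

A = lw
dA/dt = w·dl/dt + l·dw/dt = 17·6 + 11·2 = 124 cm²/s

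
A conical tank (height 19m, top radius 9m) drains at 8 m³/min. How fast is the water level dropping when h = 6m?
722/(729π) ≈ 0.3153 m/min

r/h = 9/19, so r = (9/19)h
V = (1/3)πr²h = (1/3)π((9/19)h)²h = (27/361)πh³
dV/dh = (81/361)πh²
dh/dt = (dV/dt)/(dV/dh) = -8/((81/361)π·6²) = -722/(729π) m/min
The level is dropping at 722/(729π) ≈ 0.3153 m/min.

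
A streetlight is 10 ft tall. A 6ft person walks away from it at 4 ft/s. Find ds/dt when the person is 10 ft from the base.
6 ft/s

By similar triangles: 10/(x+s) = 6/s
Solving: s = 6x/4
ds/dt = 6/4 · dx/dt = 3/2 · 4 = 6 ft/s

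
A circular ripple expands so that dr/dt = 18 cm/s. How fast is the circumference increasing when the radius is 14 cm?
36π cm/s

C = 2πr
dC/dt = 2π · dr/dt = 2π · 18 = 36π cm/s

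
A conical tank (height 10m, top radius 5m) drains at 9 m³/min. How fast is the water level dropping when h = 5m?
36/(25π) ≈ 0.4584 m/min

r/h = 5/10, so r = (1/2)h
V = (1/3)πr²h = (1/3)π((1/2)h)²h = (1/12)πh³
dV/dh = (1/4)πh²
dh/dt = (dV/dt)/(dV/dh) = -9/((1/4)π·5²) = -36/(25π) m/min
The level is dropping at 36/(25π) ≈ 0.4584 m/min.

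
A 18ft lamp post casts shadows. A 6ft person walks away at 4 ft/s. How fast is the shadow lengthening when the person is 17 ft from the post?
2 ft/s

By similar triangles: 18/(x+s) = 6/s
Solving: s = 6x/12
ds/dt = 6/12 · dx/dt = 1/2 · 4 = 2 ft/s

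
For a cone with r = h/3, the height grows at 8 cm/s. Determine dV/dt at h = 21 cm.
392π cm³/s

V = (1/3)π(h/3)²h = πh³/27
dV/dt = πh²/9 · 8
At h = 21: dV/dt = 392π cm³/s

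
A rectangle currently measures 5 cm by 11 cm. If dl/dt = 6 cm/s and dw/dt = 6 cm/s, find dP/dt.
24 cm/s

P = 2(l + w)
dP/dt = 2(dl/dt + dw/dt) = 2(6 + 6) = 24 cm/s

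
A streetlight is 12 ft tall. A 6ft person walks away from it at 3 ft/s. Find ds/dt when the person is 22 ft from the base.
3 ft/s

By similar triangles: 12/(x+s) = 6/s
Solving: s = 6x/6
ds/dt = 6/6 · dx/dt = 1 · 3 = 3 ft/s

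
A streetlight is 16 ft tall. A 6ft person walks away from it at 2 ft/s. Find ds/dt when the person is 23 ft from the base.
6/5 ft/s

By similar triangles: 16/(x+s) = 6/s
Solving: s = 6x/10
ds/dt = 6/10 · dx/dt = 3/5 · 2 = 6/5 ft/s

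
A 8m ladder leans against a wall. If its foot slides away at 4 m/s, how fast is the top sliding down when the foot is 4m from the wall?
4√3/3 ≈ 2.309 m/s

x² + y² = 8²
2x·dx/dt + 2y·dy/dt = 0
dy/dt = -x/y · dx/dt = -4/(4√3) · 4 = -4√3/3 m/s
The top is descending at 4√3/3 ≈ 2.309 m/s.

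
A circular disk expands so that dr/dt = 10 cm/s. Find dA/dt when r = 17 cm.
340π cm²/s

A = πr²
dA/dt = 2πr · dr/dt = 2π(17)(10) = 340π cm²/s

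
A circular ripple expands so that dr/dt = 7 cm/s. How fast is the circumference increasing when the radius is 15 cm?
14π cm/s

C = 2πr
dC/dt = 2π · dr/dt = 2π · 7 = 14π cm/s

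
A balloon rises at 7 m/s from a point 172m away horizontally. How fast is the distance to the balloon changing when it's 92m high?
161√2378/2378 ≈ 3.302 m/s

z² = 172² + y²
z = √(172² + 92²) = 4√2378
dz/dt = y/z · dy/dt = 92/(4√2378) · 7 = 161√2378/2378 ≈ 3.302 m/s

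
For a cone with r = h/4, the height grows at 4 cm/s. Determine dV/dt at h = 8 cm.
16π cm³/s

V = (1/3)π(h/4)²h = πh³/48
dV/dt = πh²/16 · 4
At h = 8: dV/dt = 16π cm³/s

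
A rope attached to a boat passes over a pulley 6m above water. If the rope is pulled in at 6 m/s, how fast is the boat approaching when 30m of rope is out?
5√6/2 ≈ 6.124 m/s

rope² = x² + 6²
x = √(30² - 6²) = 12√6
dx/dt = (rope/x) · d(rope)/dt = (30/(12√6)) · (-6) = -5√6/2 m/s
The boat approaches at 5√6/2 ≈ 6.124 m/s.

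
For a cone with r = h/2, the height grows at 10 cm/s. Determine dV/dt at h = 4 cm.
40π cm³/s

V = (1/3)π(h/2)²h = πh³/12
dV/dt = πh²/4 · 10
At h = 4: dV/dt = 40π cm³/s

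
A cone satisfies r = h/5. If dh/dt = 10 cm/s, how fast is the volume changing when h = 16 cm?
512π/5 cm³/s

V = (1/3)π(h/5)²h = πh³/75
dV/dt = πh²/25 · 10
At h = 16: dV/dt = 512π/5 cm³/s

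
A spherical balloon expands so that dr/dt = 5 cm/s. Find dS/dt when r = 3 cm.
120π cm²/s

S = 4πr²
dS/dt = dS/dr · dr/dt = 8πr · 5
At r = 3: dS/dt = 120π cm²/s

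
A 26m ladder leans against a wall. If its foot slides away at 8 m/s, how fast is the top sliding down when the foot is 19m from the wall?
152√35/105 ≈ 8.564 m/s

x² + y² = 26²
2x·dx/dt + 2y·dy/dt = 0
dy/dt = -x/y · dx/dt = -19/(3√35) · 8 = -152√35/105 m/s
The top is descending at 152√35/105 ≈ 8.564 m/s.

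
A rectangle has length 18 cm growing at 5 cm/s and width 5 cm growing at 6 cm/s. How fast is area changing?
133 cm²/s

A = lw
dA/dt = w·dl/dt + l·dw/dt = 5·5 + 18·6 = 133 cm²/s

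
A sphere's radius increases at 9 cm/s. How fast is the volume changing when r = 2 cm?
144π cm³/s

V = (4/3)πr³
dV/dt = dV/dr · dr/dt = 4πr² · 9
At r = 2: dV/dt = 144π cm³/s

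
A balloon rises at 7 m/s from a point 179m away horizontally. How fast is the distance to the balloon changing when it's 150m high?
1050√54541/54541 ≈ 4.496 m/s

z² = 179² + y²
z = √(179² + 150²) = √54541
dz/dt = y/z · dy/dt = 150/√54541 · 7 = 1050√54541/54541 ≈ 4.496 m/s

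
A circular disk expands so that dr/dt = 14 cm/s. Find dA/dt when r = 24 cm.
672π cm²/s

A = πr²
dA/dt = 2πr · dr/dt = 2π(24)(14) = 672π cm²/s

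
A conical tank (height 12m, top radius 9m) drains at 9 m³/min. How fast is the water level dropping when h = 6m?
4/(9π) ≈ 0.1415 m/min

r/h = 9/12, so r = (3/4)h
V = (1/3)πr²h = (1/3)π((3/4)h)²h = (3/16)πh³
dV/dh = (9/16)πh²
dh/dt = (dV/dt)/(dV/dh) = -9/((9/16)π·6²) = -4/(9π) m/min
The level is dropping at 4/(9π) ≈ 0.1415 m/min.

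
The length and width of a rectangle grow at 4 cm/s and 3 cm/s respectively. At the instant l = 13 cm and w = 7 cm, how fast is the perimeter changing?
14 cm/s

P = 2(l + w)
dP/dt = 2(dl/dt + dw/dt) = 2(4 + 3) = 14 cm/s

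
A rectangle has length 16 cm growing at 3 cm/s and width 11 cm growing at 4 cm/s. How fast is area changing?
97 cm²/s

A = lw
dA/dt = w·dl/dt + l·dw/dt = 11·3 + 16·4 = 97 cm²/s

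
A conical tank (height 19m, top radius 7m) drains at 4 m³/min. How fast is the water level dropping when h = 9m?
1444/(3969π) ≈ 0.1158 m/min

r/h = 7/19, so r = (7/19)h
V = (1/3)πr²h = (1/3)π((7/19)h)²h = (49/1083)πh³
dV/dh = (49/361)πh²
dh/dt = (dV/dt)/(dV/dh) = -4/((49/361)π·9²) = -1444/(3969π) m/min
The level is dropping at 1444/(3969π) ≈ 0.1158 m/min.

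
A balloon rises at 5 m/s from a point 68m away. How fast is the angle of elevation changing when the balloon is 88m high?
0.02749 rad/s

tan(θ) = y/68
sec²(θ) · dθ/dt = (1/68) · dy/dt
dθ/dt = cos²(θ)/68 · 5 = 68/(68² + 88²) · 5
dθ/dt = 0.02749 rad/s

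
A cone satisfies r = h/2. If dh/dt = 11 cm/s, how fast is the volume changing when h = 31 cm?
10571π/4 cm³/s

V = (1/3)π(h/2)²h = πh³/12
dV/dt = πh²/4 · 11
At h = 31: dV/dt = 10571π/4 cm³/s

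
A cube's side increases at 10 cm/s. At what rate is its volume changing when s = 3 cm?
270 cm³/s

V = s³
dV/dt = 3s² · ds/dt = 3·3²·10 = 270 cm³/s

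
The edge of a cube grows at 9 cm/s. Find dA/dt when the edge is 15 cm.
1620 cm²/s

A = 6s²
dA/dt = 12s · ds/dt = 12·15·9 = 1620 cm²/s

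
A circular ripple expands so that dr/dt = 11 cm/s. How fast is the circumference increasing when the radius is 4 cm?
22π cm/s

C = 2πr
dC/dt = 2π · dr/dt = 2π · 11 = 22π cm/s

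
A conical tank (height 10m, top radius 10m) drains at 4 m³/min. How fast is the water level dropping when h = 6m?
1/(9π) ≈ 0.03537 m/min

r/h = 10/10, so r = h
V = (1/3)πr²h = (1/3)π(h)²h = (1/3)πh³
dV/dh = πh²
dh/dt = (dV/dt)/(dV/dh) = -4/(π·6²) = -1/(9π) m/min
The level is dropping at 1/(9π) ≈ 0.03537 m/min.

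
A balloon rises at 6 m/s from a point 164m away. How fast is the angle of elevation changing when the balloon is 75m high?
0.030257 rad/s

tan(θ) = y/164
sec²(θ) · dθ/dt = (1/164) · dy/dt
dθ/dt = cos²(θ)/164 · 6 = 164/(164² + 75²) · 6
dθ/dt = 0.030257 rad/s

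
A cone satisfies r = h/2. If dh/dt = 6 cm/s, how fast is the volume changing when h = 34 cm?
1734π cm³/s

V = (1/3)π(h/2)²h = πh³/12
dV/dt = πh²/4 · 6
At h = 34: dV/dt = 1734π cm³/s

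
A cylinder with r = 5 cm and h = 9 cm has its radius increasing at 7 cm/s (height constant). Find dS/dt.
266π cm²/s

S = 2πrh + 2πr² (lateral + bases)
dS/dt = (2πh + 4πr)·dr/dt = (2π·9 + 4π·5)·7
= 266π cm²/s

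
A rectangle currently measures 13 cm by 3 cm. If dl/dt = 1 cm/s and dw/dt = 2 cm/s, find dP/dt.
6 cm/s

P = 2(l + w)
dP/dt = 2(dl/dt + dw/dt) = 2(1 + 2) = 6 cm/s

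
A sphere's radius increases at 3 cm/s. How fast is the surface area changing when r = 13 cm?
312π cm²/s

S = 4πr²
dS/dt = dS/dr · dr/dt = 8πr · 3
At r = 13: dS/dt = 312π cm²/s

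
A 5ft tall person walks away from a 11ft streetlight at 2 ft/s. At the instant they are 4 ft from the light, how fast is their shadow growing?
5/3 ft/s

By similar triangles: 11/(x+s) = 5/s
Solving: s = 5x/6
ds/dt = 5/6 · dx/dt = 5/6 · 2 = 5/3 ft/s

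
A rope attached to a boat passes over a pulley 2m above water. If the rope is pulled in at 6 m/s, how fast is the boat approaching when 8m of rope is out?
8√15/5 ≈ 6.197 m/s

rope² = x² + 2²
x = √(8² - 2²) = 2√15
dx/dt = (rope/x) · d(rope)/dt = (8/(2√15)) · (-6) = -8√15/5 m/s
The boat approaches at 8√15/5 ≈ 6.197 m/s.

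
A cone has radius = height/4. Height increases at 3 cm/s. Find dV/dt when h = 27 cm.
2187π/16 cm³/s

V = (1/3)π(h/4)²h = πh³/48
dV/dt = πh²/16 · 3
At h = 27: dV/dt = 2187π/16 cm³/s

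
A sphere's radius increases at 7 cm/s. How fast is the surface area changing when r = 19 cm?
1064π cm²/s

S = 4πr²
dS/dt = dS/dr · dr/dt = 8πr · 7
At r = 19: dS/dt = 1064π cm²/s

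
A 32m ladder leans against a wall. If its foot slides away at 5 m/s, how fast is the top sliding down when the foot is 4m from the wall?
5√7/21 ≈ 0.6299 m/s

x² + y² = 32²
2x·dx/dt + 2y·dy/dt = 0
dy/dt = -x/y · dx/dt = -4/(12√7) · 5 = -5√7/21 m/s
The top is descending at 5√7/21 ≈ 0.6299 m/s.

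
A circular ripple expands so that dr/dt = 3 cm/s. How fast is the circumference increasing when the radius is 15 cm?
6π cm/s

C = 2πr
dC/dt = 2π · dr/dt = 2π · 3 = 6π cm/s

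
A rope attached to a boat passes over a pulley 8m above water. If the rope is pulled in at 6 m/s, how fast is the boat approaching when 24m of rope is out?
9√2/2 ≈ 6.364 m/s

rope² = x² + 8²
x = √(24² - 8²) = 16√2
dx/dt = (rope/x) · d(rope)/dt = (24/(16√2)) · (-6) = -9√2/2 m/s
The boat approaches at 9√2/2 ≈ 6.364 m/s.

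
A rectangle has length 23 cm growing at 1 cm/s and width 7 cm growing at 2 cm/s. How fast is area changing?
53 cm²/s

A = lw
dA/dt = w·dl/dt + l·dw/dt = 7·1 + 23·2 = 53 cm²/s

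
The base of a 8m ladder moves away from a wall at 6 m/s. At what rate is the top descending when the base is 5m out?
10√39/13 ≈ 4.804 m/s

x² + y² = 8²
2x·dx/dt + 2y·dy/dt = 0
dy/dt = -x/y · dx/dt = -5/√39 · 6 = -10√39/13 m/s
The top is descending at 10√39/13 ≈ 4.804 m/s.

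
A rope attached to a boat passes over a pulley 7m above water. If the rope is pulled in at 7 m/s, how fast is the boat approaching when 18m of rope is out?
126√11/55 ≈ 7.598 m/s

rope² = x² + 7²
x = √(18² - 7²) = 5√11
dx/dt = (rope/x) · d(rope)/dt = (18/(5√11)) · (-7) = -126√11/55 m/s
The boat approaches at 126√11/55 ≈ 7.598 m/s.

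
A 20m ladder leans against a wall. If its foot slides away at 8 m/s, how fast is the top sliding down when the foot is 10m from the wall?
8√3/3 ≈ 4.619 m/s

x² + y² = 20²
2x·dx/dt + 2y·dy/dt = 0
dy/dt = -x/y · dx/dt = -10/(10√3) · 8 = -8√3/3 m/s
The top is descending at 8√3/3 ≈ 4.619 m/s.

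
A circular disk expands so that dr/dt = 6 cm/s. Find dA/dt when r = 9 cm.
108π cm²/s

A = πr²
dA/dt = 2πr · dr/dt = 2π(9)(6) = 108π cm²/s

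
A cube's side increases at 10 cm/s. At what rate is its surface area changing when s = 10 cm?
1200 cm²/s

A = 6s²
dA/dt = 12s · ds/dt = 12·10·10 = 1200 cm²/s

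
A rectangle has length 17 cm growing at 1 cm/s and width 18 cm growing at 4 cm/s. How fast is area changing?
86 cm²/s

A = lw
dA/dt = w·dl/dt + l·dw/dt = 18·1 + 17·4 = 86 cm²/s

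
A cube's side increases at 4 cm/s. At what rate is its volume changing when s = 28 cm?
9408 cm³/s

V = s³
dV/dt = 3s² · ds/dt = 3·28²·4 = 9408 cm³/s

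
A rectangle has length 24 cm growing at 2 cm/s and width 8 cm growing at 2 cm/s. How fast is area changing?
64 cm²/s

A = lw
dA/dt = w·dl/dt + l·dw/dt = 8·2 + 24·2 = 64 cm²/s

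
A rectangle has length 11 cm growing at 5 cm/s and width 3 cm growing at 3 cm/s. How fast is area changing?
48 cm²/s

A = lw
dA/dt = w·dl/dt + l·dw/dt = 3·5 + 11·3 = 48 cm²/s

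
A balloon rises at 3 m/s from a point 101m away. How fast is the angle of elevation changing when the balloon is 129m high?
0.011288 rad/s

tan(θ) = y/101
sec²(θ) · dθ/dt = (1/101) · dy/dt
dθ/dt = cos²(θ)/101 · 3 = 101/(101² + 129²) · 3
dθ/dt = 0.011288 rad/s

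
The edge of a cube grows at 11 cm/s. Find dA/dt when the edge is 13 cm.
1716 cm²/s

A = 6s²
dA/dt = 12s · ds/dt = 12·13·11 = 1716 cm²/s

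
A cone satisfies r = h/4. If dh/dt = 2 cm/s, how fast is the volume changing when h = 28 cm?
98π cm³/s

V = (1/3)π(h/4)²h = πh³/48
dV/dt = πh²/16 · 2
At h = 28: dV/dt = 98π cm³/s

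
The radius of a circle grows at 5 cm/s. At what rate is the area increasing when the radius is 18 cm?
180π cm²/s

A = πr²
dA/dt = 2πr · dr/dt = 2π(18)(5) = 180π cm²/s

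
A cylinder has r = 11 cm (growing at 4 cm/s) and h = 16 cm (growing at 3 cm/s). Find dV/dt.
1771π cm³/s

V = πr²h
dV/dt = 2πrh·dr/dt + πr²·dh/dt
= 2π(11)(16)(4) + π(11)²(3)
= 1771π cm³/s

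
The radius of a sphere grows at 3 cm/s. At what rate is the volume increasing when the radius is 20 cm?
4800π cm³/s

V = (4/3)πr³
dV/dt = dV/dr · dr/dt = 4πr² · 3
At r = 20: dV/dt = 4800π cm³/s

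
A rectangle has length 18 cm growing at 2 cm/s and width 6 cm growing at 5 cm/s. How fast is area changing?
102 cm²/s

A = lw
dA/dt = w·dl/dt + l·dw/dt = 6·2 + 18·5 = 102 cm²/s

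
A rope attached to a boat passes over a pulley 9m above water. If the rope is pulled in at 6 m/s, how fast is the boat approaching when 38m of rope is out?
228√1363/1363 ≈ 6.176 m/s

rope² = x² + 9²
x = √(38² - 9²) = √1363
dx/dt = (rope/x) · d(rope)/dt = (38/√1363) · (-6) = -228√1363/1363 m/s
The boat approaches at 228√1363/1363 ≈ 6.176 m/s.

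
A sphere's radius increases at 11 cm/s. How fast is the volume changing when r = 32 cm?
45056π cm³/s

V = (4/3)πr³
dV/dt = dV/dr · dr/dt = 4πr² · 11
At r = 32: dV/dt = 45056π cm³/s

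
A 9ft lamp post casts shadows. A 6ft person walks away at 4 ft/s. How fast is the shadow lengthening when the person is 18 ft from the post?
8 ft/s

By similar triangles: 9/(x+s) = 6/s
Solving: s = 6x/3
ds/dt = 6/3 · dx/dt = 2 · 4 = 8 ft/s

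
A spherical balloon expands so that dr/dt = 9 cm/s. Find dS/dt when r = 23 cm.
1656π cm²/s

S = 4πr²
dS/dt = dS/dr · dr/dt = 8πr · 9
At r = 23: dS/dt = 1656π cm²/s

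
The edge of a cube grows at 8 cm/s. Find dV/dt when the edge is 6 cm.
864 cm³/s

V = s³
dV/dt = 3s² · ds/dt = 3·6²·8 = 864 cm³/s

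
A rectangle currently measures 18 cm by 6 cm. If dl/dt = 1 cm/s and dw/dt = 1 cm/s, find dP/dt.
4 cm/s

P = 2(l + w)
dP/dt = 2(dl/dt + dw/dt) = 2(1 + 1) = 4 cm/s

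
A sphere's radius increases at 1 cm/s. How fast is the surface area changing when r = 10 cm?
80π cm²/s

S = 4πr²
dS/dt = dS/dr · dr/dt = 8πr · 1
At r = 10: dS/dt = 80π cm²/s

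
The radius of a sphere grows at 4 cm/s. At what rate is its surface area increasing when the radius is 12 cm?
384π cm²/s

S = 4πr²
dS/dt = dS/dr · dr/dt = 8πr · 4
At r = 12: dS/dt = 384π cm²/s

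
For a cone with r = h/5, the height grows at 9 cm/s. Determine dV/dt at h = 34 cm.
10404π/25 cm³/s

V = (1/3)π(h/5)²h = πh³/75
dV/dt = πh²/25 · 9
At h = 34: dV/dt = 10404π/25 cm³/s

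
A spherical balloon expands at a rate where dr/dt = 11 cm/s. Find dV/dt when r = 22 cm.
21296π cm³/s

V = (4/3)πr³
dV/dt = dV/dr · dr/dt = 4πr² · 11
At r = 22: dV/dt = 21296π cm³/s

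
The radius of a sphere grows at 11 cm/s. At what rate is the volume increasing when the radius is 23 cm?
23276π cm³/s

V = (4/3)πr³
dV/dt = dV/dr · dr/dt = 4πr² · 11
At r = 23: dV/dt = 23276π cm³/s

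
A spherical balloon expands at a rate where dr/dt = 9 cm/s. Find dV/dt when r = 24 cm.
20736π cm³/s

V = (4/3)πr³
dV/dt = dV/dr · dr/dt = 4πr² · 9
At r = 24: dV/dt = 20736π cm³/s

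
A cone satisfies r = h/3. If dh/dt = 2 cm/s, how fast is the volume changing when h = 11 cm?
242π/9 cm³/s

V = (1/3)π(h/3)²h = πh³/27
dV/dt = πh²/9 · 2
At h = 11: dV/dt = 242π/9 cm³/s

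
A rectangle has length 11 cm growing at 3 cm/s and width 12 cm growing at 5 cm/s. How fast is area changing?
91 cm²/s

A = lw
dA/dt = w·dl/dt + l·dw/dt = 12·3 + 11·5 = 91 cm²/s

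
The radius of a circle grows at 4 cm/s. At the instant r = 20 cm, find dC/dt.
8π cm/s

C = 2πr
dC/dt = 2π · dr/dt = 2π · 4 = 8π cm/s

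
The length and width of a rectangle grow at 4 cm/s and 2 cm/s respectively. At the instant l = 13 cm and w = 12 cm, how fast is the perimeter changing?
12 cm/s

P = 2(l + w)
dP/dt = 2(dl/dt + dw/dt) = 2(4 + 2) = 12 cm/s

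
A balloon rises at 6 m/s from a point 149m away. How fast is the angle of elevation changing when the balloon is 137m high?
0.021821 rad/s

tan(θ) = y/149
sec²(θ) · dθ/dt = (1/149) · dy/dt
dθ/dt = cos²(θ)/149 · 6 = 149/(149² + 137²) · 6
dθ/dt = 0.021821 rad/s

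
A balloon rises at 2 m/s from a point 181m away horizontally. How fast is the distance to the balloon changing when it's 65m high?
65√36986/18493 ≈ 0.676 m/s

z² = 181² + y²
z = √(181² + 65²) = √36986
dz/dt = y/z · dy/dt = 65/√36986 · 2 = 65√36986/18493 ≈ 0.676 m/s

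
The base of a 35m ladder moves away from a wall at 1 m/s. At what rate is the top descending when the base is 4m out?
4√1209/1209 ≈ 0.115 m/s

x² + y² = 35²
2x·dx/dt + 2y·dy/dt = 0
dy/dt = -x/y · dx/dt = -4/√1209 · 1 = -4√1209/1209 m/s
The top is descending at 4√1209/1209 ≈ 0.115 m/s.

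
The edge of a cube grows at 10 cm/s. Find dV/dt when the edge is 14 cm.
5880 cm³/s

V = s³
dV/dt = 3s² · ds/dt = 3·14²·10 = 5880 cm³/s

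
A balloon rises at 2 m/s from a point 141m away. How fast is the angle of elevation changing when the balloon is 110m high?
0.008818 rad/s

tan(θ) = y/141
sec²(θ) · dθ/dt = (1/141) · dy/dt
dθ/dt = cos²(θ)/141 · 2 = 141/(141² + 110²) · 2
dθ/dt = 0.008818 rad/s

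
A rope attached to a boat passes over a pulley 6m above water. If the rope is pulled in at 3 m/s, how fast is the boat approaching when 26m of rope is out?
39√10/40 ≈ 3.083 m/s

rope² = x² + 6²
x = √(26² - 6²) = 8√10
dx/dt = (rope/x) · d(rope)/dt = (26/(8√10)) · (-3) = -39√10/40 m/s
The boat approaches at 39√10/40 ≈ 3.083 m/s.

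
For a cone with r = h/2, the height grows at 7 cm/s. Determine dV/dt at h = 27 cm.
5103π/4 cm³/s

V = (1/3)π(h/2)²h = πh³/12
dV/dt = πh²/4 · 7
At h = 27: dV/dt = 5103π/4 cm³/s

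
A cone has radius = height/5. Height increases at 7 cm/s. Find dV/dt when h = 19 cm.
2527π/25 cm³/s

V = (1/3)π(h/5)²h = πh³/75
dV/dt = πh²/25 · 7
At h = 19: dV/dt = 2527π/25 cm³/s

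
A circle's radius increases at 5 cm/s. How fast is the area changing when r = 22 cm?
220π cm²/s

A = πr²
dA/dt = 2πr · dr/dt = 2π(22)(5) = 220π cm²/s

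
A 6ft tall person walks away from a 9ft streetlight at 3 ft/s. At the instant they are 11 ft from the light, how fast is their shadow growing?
6 ft/s

By similar triangles: 9/(x+s) = 6/s
Solving: s = 6x/3
ds/dt = 6/3 · dx/dt = 2 · 3 = 6 ft/s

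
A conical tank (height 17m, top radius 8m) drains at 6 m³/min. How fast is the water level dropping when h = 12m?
289/(1536π) ≈ 0.05989 m/min

r/h = 8/17, so r = (8/17)h
V = (1/3)πr²h = (1/3)π((8/17)h)²h = (64/867)πh³
dV/dh = (64/289)πh²
dh/dt = (dV/dt)/(dV/dh) = -6/((64/289)π·12²) = -289/(1536π) m/min
The level is dropping at 289/(1536π) ≈ 0.05989 m/min.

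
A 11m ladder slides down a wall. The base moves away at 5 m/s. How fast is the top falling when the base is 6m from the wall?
6√85/17 ≈ 3.254 m/s

x² + y² = 11²
2x·dx/dt + 2y·dy/dt = 0
dy/dt = -x/y · dx/dt = -6/√85 · 5 = -6√85/17 m/s
The top is descending at 6√85/17 ≈ 3.254 m/s.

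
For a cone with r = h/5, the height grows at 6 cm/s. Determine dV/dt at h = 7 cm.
294π/25 cm³/s

V = (1/3)π(h/5)²h = πh³/75
dV/dt = πh²/25 · 6
At h = 7: dV/dt = 294π/25 cm³/s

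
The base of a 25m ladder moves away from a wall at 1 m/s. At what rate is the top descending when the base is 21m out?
21√46/92 ≈ 1.548 m/s

x² + y² = 25²
2x·dx/dt + 2y·dy/dt = 0
dy/dt = -x/y · dx/dt = -21/(2√46) · 1 = -21√46/92 m/s
The top is descending at 21√46/92 ≈ 1.548 m/s.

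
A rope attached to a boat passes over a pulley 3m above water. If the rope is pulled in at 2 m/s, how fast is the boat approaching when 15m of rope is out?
5√6/6 ≈ 2.041 m/s

rope² = x² + 3²
x = √(15² - 3²) = 6√6
dx/dt = (rope/x) · d(rope)/dt = (15/(6√6)) · (-2) = -5√6/6 m/s
The boat approaches at 5√6/6 ≈ 2.041 m/s.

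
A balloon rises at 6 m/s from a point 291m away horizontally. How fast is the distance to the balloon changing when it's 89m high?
267√92602/46301 ≈ 1.755 m/s

z² = 291² + y²
z = √(291² + 89²) = √92602
dz/dt = y/z · dy/dt = 89/√92602 · 6 = 267√92602/46301 ≈ 1.755 m/s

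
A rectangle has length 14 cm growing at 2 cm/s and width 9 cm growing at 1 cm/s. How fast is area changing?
32 cm²/s

A = lw
dA/dt = w·dl/dt + l·dw/dt = 9·2 + 14·1 = 32 cm²/s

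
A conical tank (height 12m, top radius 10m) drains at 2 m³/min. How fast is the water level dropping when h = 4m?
9/(50π) ≈ 0.0573 m/min

r/h = 10/12, so r = (5/6)h
V = (1/3)πr²h = (1/3)π((5/6)h)²h = (25/108)πh³
dV/dh = (25/36)πh²
dh/dt = (dV/dt)/(dV/dh) = -2/((25/36)π·4²) = -9/(50π) m/min
The level is dropping at 9/(50π) ≈ 0.0573 m/min.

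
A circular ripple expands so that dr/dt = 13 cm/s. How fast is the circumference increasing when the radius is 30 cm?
26π cm/s

C = 2πr
dC/dt = 2π · dr/dt = 2π · 13 = 26π cm/s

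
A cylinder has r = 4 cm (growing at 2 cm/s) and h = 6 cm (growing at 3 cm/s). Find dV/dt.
144π cm³/s

V = πr²h
dV/dt = 2πrh·dr/dt + πr²·dh/dt
= 2π(4)(6)(2) + π(4)²(3)
= 144π cm³/s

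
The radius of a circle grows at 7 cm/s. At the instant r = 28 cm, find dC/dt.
14π cm/s

C = 2πr
dC/dt = 2π · dr/dt = 2π · 7 = 14π cm/s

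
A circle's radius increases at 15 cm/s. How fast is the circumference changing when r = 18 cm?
30π cm/s

C = 2πr
dC/dt = 2π · dr/dt = 2π · 15 = 30π cm/s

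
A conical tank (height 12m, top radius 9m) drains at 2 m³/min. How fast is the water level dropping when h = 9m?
32/(729π) ≈ 0.01397 m/min

r/h = 9/12, so r = (3/4)h
V = (1/3)πr²h = (1/3)π((3/4)h)²h = (3/16)πh³
dV/dh = (9/16)πh²
dh/dt = (dV/dt)/(dV/dh) = -2/((9/16)π·9²) = -32/(729π) m/min
The level is dropping at 32/(729π) ≈ 0.01397 m/min.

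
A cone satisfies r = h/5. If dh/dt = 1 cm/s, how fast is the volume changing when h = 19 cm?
361π/25 cm³/s

V = (1/3)π(h/5)²h = πh³/75
dV/dt = πh²/25 · 1
At h = 19: dV/dt = 361π/25 cm³/s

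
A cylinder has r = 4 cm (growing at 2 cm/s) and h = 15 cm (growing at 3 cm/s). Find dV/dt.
288π cm³/s

V = πr²h
dV/dt = 2πrh·dr/dt + πr²·dh/dt
= 2π(4)(15)(2) + π(4)²(3)
= 288π cm³/s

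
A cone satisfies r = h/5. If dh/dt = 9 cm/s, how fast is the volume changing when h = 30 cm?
324π cm³/s

V = (1/3)π(h/5)²h = πh³/75
dV/dt = πh²/25 · 9
At h = 30: dV/dt = 324π cm³/s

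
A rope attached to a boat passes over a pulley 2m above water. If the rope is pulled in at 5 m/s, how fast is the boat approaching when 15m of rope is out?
75√221/221 ≈ 5.045 m/s

rope² = x² + 2²
x = √(15² - 2²) = √221
dx/dt = (rope/x) · d(rope)/dt = (15/√221) · (-5) = -75√221/221 m/s
The boat approaches at 75√221/221 ≈ 5.045 m/s.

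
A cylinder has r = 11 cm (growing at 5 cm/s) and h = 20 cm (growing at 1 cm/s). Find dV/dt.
2321π cm³/s

V = πr²h
dV/dt = 2πrh·dr/dt + πr²·dh/dt
= 2π(11)(20)(5) + π(11)²(1)
= 2321π cm³/s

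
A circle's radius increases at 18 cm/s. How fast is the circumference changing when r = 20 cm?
36π cm/s

C = 2πr
dC/dt = 2π · dr/dt = 2π · 18 = 36π cm/s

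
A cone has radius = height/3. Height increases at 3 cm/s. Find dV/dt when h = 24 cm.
192π cm³/s

V = (1/3)π(h/3)²h = πh³/27
dV/dt = πh²/9 · 3
At h = 24: dV/dt = 192π cm³/s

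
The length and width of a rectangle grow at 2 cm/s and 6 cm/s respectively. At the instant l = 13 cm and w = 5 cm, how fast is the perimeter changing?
16 cm/s

P = 2(l + w)
dP/dt = 2(dl/dt + dw/dt) = 2(2 + 6) = 16 cm/s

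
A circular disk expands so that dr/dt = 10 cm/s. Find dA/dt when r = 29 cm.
580π cm²/s

A = πr²
dA/dt = 2πr · dr/dt = 2π(29)(10) = 580π cm²/s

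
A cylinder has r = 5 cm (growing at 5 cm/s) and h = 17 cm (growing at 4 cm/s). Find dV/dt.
950π cm³/s

V = πr²h
dV/dt = 2πrh·dr/dt + πr²·dh/dt
= 2π(5)(17)(5) + π(5)²(4)
= 950π cm³/s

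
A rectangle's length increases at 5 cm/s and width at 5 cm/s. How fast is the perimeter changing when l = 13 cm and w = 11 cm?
20 cm/s

P = 2(l + w)
dP/dt = 2(dl/dt + dw/dt) = 2(5 + 5) = 20 cm/s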